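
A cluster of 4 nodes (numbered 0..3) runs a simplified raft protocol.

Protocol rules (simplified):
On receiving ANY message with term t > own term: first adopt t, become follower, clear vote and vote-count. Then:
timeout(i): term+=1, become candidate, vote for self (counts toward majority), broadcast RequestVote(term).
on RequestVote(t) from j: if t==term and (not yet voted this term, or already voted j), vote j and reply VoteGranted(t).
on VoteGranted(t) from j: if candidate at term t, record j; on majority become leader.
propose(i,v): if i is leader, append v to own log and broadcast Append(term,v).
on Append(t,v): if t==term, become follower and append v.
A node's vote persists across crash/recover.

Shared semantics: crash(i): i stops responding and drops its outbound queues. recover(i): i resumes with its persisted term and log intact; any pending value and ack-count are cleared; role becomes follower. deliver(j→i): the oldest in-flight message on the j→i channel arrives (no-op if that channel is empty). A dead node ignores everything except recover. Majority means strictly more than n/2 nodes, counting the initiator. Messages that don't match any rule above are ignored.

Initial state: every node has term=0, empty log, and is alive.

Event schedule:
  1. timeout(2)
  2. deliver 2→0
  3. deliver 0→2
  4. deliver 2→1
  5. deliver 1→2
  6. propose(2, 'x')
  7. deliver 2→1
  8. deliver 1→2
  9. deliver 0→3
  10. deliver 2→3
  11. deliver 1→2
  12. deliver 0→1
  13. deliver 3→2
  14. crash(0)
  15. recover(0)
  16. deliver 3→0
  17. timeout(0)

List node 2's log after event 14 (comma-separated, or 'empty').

x

after 1 — timeout(2): n2:cand/t1/[-]
after 2 — deliver 2→0: n0:foll/t1/[-]
after 3 — deliver 0→2: ·
after 4 — deliver 2→1: n1:foll/t1/[-]
after 5 — deliver 1→2: n2:lead/t1/[-]
after 6 — propose(2,'x'): n2:lead/t1/[x]
after 7 — deliver 2→1: n1:foll/t1/[x]
after 8 — deliver 1→2: ·
after 9 — deliver 0→3: ·
after 10 — deliver 2→3: n3:foll/t1/[-]
after 11 — deliver 1→2: ·
after 12 — deliver 0→1: ·
after 13 — deliver 3→2: ·
after 14 — crash(0): n0:✗foll/t1/[-]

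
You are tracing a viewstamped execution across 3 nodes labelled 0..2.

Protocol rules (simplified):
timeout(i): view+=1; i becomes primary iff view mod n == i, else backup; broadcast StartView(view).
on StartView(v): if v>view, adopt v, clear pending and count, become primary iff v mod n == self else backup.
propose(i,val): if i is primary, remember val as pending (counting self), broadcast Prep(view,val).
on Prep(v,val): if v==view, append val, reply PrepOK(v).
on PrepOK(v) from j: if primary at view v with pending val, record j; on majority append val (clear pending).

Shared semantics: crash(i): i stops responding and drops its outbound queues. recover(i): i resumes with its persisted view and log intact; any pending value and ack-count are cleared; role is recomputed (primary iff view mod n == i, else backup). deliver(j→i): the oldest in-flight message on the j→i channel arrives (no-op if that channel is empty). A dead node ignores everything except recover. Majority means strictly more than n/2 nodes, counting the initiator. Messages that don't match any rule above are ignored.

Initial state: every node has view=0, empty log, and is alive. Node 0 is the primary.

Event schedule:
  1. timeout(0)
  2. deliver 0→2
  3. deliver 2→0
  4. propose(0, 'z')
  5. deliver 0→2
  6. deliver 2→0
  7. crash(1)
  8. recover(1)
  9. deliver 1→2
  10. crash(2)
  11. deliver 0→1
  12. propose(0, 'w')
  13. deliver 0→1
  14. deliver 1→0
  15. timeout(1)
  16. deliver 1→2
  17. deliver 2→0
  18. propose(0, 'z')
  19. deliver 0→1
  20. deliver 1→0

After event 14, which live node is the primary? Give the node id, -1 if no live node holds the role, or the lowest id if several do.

1

1. timeout(0):  <0:back v1 ->
2. deliver 0→2:  <2:back v1 ->
3. deliver 2→0:  nop
4. propose(0,'z'):  nop
5. deliver 0→2:  nop
6. deliver 2→0:  nop
7. crash(1):  <1:✗back v0 ->
8. recover(1):  <1:back v0 ->
9. deliver 1→2:  nop
10. crash(2):  <2:✗back v1 ->
11. deliver 0→1:  <1:prim v1 ->
12. propose(0,'w'):  nop
13. deliver 0→1:  nop
14. deliver 1→0:  nop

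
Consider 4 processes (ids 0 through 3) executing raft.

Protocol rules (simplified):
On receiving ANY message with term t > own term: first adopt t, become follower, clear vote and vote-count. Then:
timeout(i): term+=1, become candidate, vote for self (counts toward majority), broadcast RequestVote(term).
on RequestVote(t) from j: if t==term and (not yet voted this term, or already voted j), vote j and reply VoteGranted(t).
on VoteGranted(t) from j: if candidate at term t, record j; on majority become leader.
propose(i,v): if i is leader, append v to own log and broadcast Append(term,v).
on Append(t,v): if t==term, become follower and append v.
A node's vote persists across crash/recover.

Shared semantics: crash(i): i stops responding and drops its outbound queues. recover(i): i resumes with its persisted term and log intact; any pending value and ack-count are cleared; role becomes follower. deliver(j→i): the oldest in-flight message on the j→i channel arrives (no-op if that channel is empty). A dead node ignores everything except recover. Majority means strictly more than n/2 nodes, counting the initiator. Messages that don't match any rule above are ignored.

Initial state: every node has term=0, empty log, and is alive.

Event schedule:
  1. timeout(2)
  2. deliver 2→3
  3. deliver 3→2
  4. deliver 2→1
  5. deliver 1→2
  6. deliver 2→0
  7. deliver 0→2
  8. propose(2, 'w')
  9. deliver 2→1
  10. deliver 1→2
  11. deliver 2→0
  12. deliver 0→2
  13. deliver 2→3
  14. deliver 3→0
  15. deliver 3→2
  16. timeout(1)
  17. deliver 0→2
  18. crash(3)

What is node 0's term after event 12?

1

after 1 — timeout(2): n2:cand/t1/[-]
after 2 — deliver 2→3: n3:foll/t1/[-]
after 3 — deliver 3→2: ·
after 4 — deliver 2→1: n1:foll/t1/[-]
after 5 — deliver 1→2: n2:lead/t1/[-]
after 6 — deliver 2→0: n0:foll/t1/[-]
after 7 — deliver 0→2: ·
after 8 — propose(2,'w'): n2:lead/t1/[w]
after 9 — deliver 2→1: n1:foll/t1/[w]
after 10 — deliver 1→2: ·
after 11 — deliver 2→0: n0:foll/t1/[w]
after 12 — deliver 0→2: ·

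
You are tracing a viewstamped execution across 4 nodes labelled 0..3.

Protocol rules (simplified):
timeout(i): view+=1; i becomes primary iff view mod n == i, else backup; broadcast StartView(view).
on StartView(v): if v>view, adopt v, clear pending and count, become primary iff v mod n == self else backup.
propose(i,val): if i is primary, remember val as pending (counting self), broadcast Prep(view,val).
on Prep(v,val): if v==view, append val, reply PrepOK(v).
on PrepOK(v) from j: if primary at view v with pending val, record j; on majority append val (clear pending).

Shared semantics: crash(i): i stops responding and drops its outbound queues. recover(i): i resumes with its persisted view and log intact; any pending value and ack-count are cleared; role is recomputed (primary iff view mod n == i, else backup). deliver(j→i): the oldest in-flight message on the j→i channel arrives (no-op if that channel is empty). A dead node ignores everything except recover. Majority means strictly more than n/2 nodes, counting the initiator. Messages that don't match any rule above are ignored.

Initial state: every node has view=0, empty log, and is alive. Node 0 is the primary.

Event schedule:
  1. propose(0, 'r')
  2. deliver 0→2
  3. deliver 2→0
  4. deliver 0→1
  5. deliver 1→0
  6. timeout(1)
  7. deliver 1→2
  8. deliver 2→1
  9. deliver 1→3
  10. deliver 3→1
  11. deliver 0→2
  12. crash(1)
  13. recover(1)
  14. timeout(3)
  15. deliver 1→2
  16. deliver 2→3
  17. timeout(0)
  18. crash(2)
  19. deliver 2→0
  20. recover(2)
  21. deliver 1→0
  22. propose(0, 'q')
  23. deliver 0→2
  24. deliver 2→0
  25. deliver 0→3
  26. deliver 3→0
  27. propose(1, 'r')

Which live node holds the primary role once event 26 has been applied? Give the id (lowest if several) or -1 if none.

1

after 1 — propose(0,'r'): ·
after 2 — deliver 0→2: n2:back/v0/[r]
after 3 — deliver 2→0: ·
after 4 — deliver 0→1: n1:back/v0/[r]
after 5 — deliver 1→0: n0:prim/v0/[r]
after 6 — timeout(1): n1:prim/v1/[r]
after 7 — deliver 1→2: n2:back/v1/[r]
after 8 — deliver 2→1: ·
after 9 — deliver 1→3: n3:back/v1/[-]
after 10 — deliver 3→1: ·
after 11 — deliver 0→2: ·
after 12 — crash(1): n1:✗prim/v1/[r]
after 13 — recover(1): n1:prim/v1/[r]
after 14 — timeout(3): n3:back/v2/[-]
after 15 — deliver 1→2: ·
after 16 — deliver 2→3: ·
after 17 — timeout(0): n0:back/v1/[r]
after 18 — crash(2): n2:✗back/v1/[r]
after 19 — deliver 2→0: ·
after 20 — recover(2): n2:back/v1/[r]
after 21 — deliver 1→0: ·
after 22 — propose(0,'q'): ·
after 23 — deliver 0→2: ·
after 24 — deliver 2→0: ·
after 25 — deliver 0→3: ·
after 26 — deliver 3→0: n0:back/v2/[r]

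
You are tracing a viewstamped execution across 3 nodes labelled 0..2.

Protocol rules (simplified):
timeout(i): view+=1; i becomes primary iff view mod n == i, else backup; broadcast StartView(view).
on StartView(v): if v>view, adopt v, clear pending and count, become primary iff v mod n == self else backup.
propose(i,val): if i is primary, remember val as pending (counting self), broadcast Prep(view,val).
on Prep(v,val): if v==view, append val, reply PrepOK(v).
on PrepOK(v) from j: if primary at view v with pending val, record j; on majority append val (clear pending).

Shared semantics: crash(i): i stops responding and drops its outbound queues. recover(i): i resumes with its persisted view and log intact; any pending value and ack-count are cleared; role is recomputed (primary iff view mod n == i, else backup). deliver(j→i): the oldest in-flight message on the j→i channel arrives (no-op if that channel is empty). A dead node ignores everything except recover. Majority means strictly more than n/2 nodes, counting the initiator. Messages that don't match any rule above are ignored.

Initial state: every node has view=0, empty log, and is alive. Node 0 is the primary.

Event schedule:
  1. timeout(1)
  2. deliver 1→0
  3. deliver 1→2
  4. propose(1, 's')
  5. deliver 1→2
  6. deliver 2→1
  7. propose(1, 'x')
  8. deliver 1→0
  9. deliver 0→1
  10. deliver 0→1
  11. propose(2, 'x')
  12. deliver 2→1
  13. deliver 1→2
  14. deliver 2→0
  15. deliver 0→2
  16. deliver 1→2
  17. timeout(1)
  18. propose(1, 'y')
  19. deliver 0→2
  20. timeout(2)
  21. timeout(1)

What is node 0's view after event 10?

[1] timeout(1) → N1(prim v1 [-])
[2] deliver 1→0 → N0(back v1 [-])
[3] deliver 1→2 → N2(back v1 [-])
[4] propose(1,'s') → ∅
[5] deliver 1→2 → N2(back v1 [s])
[6] deliver 2→1 → N1(prim v1 [s])
[7] propose(1,'x') → ∅
[8] deliver 1→0 → N0(back v1 [s])
[9] deliver 0→1 → N1(prim v1 [s,x])
[10] deliver 0→1 → ∅

1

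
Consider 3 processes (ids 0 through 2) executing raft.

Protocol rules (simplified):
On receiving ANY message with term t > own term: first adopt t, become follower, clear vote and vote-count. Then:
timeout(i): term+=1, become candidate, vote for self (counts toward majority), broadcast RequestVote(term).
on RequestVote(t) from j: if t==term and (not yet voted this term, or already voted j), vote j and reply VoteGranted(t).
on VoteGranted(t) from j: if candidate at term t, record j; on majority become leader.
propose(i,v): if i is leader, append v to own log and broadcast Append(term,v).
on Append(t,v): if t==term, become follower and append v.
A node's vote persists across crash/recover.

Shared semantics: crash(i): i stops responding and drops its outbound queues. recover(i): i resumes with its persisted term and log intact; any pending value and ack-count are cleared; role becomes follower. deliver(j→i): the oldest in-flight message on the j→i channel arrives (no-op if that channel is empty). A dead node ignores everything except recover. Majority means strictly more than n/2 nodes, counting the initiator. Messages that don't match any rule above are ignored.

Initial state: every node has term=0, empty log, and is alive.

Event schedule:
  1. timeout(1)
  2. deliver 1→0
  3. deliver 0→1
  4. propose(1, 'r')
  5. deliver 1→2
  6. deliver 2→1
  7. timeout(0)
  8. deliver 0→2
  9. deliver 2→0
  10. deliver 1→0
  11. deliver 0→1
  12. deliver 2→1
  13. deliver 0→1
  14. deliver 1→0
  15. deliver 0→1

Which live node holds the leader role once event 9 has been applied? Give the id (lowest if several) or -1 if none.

step 1 timeout(1): 1={cand,t=1,log=-}
step 2 deliver 1→0: 0={foll,t=1,log=-}
step 3 deliver 0→1: 1={lead,t=1,log=-}
step 4 propose(1,'r'): 1={lead,t=1,log=r}
step 5 deliver 1→2: 2={foll,t=1,log=-}
step 6 deliver 2→1: —
step 7 timeout(0): 0={cand,t=2,log=-}
step 8 deliver 0→2: 2={foll,t=2,log=-}
step 9 deliver 2→0: 0={lead,t=2,log=-}

0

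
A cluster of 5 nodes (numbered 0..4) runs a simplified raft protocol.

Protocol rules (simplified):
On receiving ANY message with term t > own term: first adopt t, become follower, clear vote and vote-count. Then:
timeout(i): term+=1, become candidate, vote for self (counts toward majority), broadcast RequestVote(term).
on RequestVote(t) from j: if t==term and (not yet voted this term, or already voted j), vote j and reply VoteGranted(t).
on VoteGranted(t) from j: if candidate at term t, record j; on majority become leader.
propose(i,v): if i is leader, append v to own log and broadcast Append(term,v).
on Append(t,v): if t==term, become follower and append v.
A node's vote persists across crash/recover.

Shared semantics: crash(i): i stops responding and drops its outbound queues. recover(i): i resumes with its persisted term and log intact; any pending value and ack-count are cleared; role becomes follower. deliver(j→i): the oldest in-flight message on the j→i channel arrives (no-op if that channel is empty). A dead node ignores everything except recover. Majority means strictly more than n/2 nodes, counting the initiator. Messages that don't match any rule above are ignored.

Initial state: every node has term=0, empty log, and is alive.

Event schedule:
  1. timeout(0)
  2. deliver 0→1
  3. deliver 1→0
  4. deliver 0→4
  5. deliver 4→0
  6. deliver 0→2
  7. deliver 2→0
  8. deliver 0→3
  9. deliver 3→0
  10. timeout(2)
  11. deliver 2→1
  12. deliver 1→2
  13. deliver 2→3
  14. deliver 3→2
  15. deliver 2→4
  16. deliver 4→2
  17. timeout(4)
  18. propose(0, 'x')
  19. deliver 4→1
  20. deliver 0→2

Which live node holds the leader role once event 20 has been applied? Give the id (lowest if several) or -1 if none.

e1 timeout(0): 0[cand,t=1,-]
e2 deliver 0→1: 1[foll,t=1,-]
e3 deliver 1→0: ·
e4 deliver 0→4: 4[foll,t=1,-]
e5 deliver 4→0: 0[lead,t=1,-]
e6 deliver 0→2: 2[foll,t=1,-]
e7 deliver 2→0: ·
e8 deliver 0→3: 3[foll,t=1,-]
e9 deliver 3→0: ·
e10 timeout(2): 2[cand,t=2,-]
e11 deliver 2→1: 1[foll,t=2,-]
e12 deliver 1→2: ·
e13 deliver 2→3: 3[foll,t=2,-]
e14 deliver 3→2: 2[lead,t=2,-]
e15 deliver 2→4: 4[foll,t=2,-]
e16 deliver 4→2: ·
e17 timeout(4): 4[cand,t=3,-]
e18 propose(0,'x'): 0[lead,t=1,x]
e19 deliver 4→1: 1[foll,t=3,-]
e20 deliver 0→2: ·

0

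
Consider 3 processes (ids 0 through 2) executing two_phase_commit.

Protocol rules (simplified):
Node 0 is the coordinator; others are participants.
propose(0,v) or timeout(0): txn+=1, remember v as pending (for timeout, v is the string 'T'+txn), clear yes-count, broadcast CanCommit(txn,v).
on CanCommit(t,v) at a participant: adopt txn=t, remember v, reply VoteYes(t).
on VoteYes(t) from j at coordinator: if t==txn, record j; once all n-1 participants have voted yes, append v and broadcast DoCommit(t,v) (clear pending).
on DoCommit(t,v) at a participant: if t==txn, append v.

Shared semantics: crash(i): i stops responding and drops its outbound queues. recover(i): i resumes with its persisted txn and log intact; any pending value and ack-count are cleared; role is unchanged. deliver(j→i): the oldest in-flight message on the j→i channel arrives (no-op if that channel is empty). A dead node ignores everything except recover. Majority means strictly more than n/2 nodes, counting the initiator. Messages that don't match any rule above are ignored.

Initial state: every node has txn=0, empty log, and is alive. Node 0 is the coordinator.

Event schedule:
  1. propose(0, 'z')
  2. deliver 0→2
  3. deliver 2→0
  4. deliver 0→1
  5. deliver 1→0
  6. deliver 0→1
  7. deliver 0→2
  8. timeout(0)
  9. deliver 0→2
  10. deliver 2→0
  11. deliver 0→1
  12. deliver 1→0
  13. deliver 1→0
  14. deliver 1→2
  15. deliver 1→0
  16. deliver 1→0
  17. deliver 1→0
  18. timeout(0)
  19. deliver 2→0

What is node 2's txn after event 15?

2

step 1 propose(0,'z'): 0={coor,t=1,log=-}
step 2 deliver 0→2: 2={part,t=1,log=-}
step 3 deliver 2→0: —
step 4 deliver 0→1: 1={part,t=1,log=-}
step 5 deliver 1→0: 0={coor,t=1,log=z}
step 6 deliver 0→1: 1={part,t=1,log=z}
step 7 deliver 0→2: 2={part,t=1,log=z}
step 8 timeout(0): 0={coor,t=2,log=z}
step 9 deliver 0→2: 2={part,t=2,log=z}
step 10 deliver 2→0: —
step 11 deliver 0→1: 1={part,t=2,log=z}
step 12 deliver 1→0: 0={coor,t=2,log=z,T2}
step 13 deliver 1→0: —
step 14 deliver 1→2: —
step 15 deliver 1→0: —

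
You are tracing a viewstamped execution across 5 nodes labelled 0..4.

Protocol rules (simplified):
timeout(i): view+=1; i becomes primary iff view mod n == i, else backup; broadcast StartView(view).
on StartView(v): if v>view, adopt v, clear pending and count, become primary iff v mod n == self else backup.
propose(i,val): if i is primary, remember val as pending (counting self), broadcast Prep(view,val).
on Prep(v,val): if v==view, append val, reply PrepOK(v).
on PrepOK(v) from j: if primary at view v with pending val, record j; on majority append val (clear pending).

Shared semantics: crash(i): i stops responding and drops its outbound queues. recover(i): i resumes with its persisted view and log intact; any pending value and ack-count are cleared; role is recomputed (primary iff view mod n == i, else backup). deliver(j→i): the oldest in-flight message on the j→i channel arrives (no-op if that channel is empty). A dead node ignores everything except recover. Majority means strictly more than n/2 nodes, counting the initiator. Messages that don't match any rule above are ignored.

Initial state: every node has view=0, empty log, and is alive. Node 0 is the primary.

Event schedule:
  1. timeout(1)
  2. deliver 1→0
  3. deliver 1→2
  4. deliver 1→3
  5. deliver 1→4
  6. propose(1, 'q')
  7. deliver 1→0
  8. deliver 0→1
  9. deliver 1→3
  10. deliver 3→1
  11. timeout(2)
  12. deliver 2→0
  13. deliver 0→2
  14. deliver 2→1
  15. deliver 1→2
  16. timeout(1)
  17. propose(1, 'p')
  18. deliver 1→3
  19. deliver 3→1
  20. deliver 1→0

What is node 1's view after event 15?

[1] timeout(1) → N1(prim v1 [-])
[2] deliver 1→0 → N0(back v1 [-])
[3] deliver 1→2 → N2(back v1 [-])
[4] deliver 1→3 → N3(back v1 [-])
[5] deliver 1→4 → N4(back v1 [-])
[6] propose(1,'q') → ∅
[7] deliver 1→0 → N0(back v1 [q])
[8] deliver 0→1 → ∅
[9] deliver 1→3 → N3(back v1 [q])
[10] deliver 3→1 → N1(prim v1 [q])
[11] timeout(2) → N2(prim v2 [-])
[12] deliver 2→0 → N0(back v2 [q])
[13] deliver 0→2 → ∅
[14] deliver 2→1 → N1(back v2 [q])
[15] deliver 1→2 → ∅

2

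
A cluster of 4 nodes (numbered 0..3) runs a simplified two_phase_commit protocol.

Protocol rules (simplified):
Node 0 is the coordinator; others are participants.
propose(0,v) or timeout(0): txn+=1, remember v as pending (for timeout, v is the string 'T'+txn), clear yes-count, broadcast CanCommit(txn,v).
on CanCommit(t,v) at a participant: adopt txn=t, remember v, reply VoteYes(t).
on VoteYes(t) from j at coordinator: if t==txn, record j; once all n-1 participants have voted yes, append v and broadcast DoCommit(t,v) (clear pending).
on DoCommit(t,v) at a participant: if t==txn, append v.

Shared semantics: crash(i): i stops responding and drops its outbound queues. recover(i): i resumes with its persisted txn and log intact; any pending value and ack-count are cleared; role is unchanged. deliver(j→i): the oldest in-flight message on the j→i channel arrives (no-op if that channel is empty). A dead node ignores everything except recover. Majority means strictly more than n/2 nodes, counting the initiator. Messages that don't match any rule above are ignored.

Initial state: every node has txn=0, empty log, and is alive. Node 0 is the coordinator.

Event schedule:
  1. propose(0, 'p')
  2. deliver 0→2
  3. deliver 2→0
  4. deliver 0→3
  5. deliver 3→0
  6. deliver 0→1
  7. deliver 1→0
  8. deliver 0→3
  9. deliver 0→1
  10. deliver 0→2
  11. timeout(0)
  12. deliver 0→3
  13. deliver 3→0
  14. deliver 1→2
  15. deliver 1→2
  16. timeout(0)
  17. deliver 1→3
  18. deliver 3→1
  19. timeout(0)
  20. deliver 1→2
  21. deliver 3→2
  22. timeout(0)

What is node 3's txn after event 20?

2

step 1 propose(0,'p'): 0={coor,t=1,log=-}
step 2 deliver 0→2: 2={part,t=1,log=-}
step 3 deliver 2→0: —
step 4 deliver 0→3: 3={part,t=1,log=-}
step 5 deliver 3→0: —
step 6 deliver 0→1: 1={part,t=1,log=-}
step 7 deliver 1→0: 0={coor,t=1,log=p}
step 8 deliver 0→3: 3={part,t=1,log=p}
step 9 deliver 0→1: 1={part,t=1,log=p}
step 10 deliver 0→2: 2={part,t=1,log=p}
step 11 timeout(0): 0={coor,t=2,log=p}
step 12 deliver 0→3: 3={part,t=2,log=p}
step 13 deliver 3→0: —
step 14 deliver 1→2: —
step 15 deliver 1→2: —
step 16 timeout(0): 0={coor,t=3,log=p}
step 17 deliver 1→3: —
step 18 deliver 3→1: —
step 19 timeout(0): 0={coor,t=4,log=p}
step 20 deliver 1→2: —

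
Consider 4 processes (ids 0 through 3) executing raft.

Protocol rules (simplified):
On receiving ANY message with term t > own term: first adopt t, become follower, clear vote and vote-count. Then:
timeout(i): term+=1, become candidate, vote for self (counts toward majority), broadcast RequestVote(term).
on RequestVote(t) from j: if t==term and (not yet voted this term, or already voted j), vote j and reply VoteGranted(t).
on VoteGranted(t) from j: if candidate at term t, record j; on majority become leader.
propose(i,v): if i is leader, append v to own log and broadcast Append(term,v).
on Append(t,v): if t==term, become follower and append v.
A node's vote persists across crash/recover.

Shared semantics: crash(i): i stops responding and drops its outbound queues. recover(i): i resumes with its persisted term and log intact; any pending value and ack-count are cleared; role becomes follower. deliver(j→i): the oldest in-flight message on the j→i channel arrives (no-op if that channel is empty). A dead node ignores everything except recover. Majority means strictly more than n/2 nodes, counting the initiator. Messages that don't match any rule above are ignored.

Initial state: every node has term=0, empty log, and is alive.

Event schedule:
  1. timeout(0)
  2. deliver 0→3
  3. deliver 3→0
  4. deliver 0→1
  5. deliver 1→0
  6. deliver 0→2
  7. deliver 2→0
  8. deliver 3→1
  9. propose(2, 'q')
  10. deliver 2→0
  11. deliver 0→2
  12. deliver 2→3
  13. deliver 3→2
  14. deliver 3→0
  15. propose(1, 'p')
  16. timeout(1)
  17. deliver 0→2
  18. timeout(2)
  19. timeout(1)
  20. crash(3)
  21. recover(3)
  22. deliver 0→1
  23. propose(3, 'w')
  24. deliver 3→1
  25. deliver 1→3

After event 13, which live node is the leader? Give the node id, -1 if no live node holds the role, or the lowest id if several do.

0

[1] timeout(0) → N0(cand t1 [-])
[2] deliver 0→3 → N3(foll t1 [-])
[3] deliver 3→0 → ∅
[4] deliver 0→1 → N1(foll t1 [-])
[5] deliver 1→0 → N0(lead t1 [-])
[6] deliver 0→2 → N2(foll t1 [-])
[7] deliver 2→0 → ∅
[8] deliver 3→1 → ∅
[9] propose(2,'q') → ∅
[10] deliver 2→0 → ∅
[11] deliver 0→2 → ∅
[12] deliver 2→3 → ∅
[13] deliver 3→2 → ∅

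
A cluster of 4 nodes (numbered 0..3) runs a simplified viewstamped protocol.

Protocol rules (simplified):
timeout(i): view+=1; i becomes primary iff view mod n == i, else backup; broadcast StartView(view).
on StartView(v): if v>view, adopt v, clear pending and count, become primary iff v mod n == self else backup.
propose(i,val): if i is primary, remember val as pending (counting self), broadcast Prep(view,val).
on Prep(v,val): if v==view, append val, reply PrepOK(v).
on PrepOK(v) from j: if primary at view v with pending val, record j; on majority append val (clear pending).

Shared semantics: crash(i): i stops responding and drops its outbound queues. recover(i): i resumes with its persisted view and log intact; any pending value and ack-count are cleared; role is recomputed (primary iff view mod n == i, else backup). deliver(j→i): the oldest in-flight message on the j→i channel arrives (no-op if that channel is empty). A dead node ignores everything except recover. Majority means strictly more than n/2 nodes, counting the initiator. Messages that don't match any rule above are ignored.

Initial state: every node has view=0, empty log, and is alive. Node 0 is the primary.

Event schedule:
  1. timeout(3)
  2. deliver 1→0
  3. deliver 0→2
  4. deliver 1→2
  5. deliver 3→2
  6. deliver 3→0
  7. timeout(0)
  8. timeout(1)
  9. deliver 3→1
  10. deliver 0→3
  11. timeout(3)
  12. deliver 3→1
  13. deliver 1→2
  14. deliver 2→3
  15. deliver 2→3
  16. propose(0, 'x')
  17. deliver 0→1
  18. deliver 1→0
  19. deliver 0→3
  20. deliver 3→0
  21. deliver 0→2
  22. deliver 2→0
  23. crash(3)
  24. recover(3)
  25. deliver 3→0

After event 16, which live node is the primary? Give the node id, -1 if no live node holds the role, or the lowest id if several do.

3

e1 timeout(3): 3[back,v=1,-]
e2 deliver 1→0: ·
e3 deliver 0→2: ·
e4 deliver 1→2: ·
e5 deliver 3→2: 2[back,v=1,-]
e6 deliver 3→0: 0[back,v=1,-]
e7 timeout(0): 0[back,v=2,-]
e8 timeout(1): 1[prim,v=1,-]
e9 deliver 3→1: ·
e10 deliver 0→3: 3[back,v=2,-]
e11 timeout(3): 3[prim,v=3,-]
e12 deliver 3→1: 1[back,v=3,-]
e13 deliver 1→2: ·
e14 deliver 2→3: ·
e15 deliver 2→3: ·
e16 propose(0,'x'): ·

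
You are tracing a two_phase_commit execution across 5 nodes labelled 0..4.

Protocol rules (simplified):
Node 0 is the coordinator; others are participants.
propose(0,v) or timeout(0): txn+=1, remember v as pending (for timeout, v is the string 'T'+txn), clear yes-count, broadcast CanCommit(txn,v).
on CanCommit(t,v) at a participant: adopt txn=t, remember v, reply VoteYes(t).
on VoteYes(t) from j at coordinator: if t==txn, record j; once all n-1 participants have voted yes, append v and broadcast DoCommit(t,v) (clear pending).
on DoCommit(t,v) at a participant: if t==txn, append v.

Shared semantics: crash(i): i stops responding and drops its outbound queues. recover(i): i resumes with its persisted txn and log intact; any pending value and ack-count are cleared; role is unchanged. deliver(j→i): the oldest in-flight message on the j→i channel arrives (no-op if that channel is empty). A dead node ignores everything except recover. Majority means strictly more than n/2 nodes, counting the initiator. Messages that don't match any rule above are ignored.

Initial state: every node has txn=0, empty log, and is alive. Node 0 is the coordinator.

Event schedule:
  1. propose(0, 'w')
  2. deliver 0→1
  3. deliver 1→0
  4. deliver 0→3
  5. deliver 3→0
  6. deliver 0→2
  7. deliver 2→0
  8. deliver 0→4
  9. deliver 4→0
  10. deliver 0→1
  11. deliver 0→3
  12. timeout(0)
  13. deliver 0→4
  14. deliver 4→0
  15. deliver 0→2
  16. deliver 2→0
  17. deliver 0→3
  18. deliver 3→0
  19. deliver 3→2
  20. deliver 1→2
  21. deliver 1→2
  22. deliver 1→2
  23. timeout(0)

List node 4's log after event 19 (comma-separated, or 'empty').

w

e1 propose(0,'w'): 0[coor,t=1,-]
e2 deliver 0→1: 1[part,t=1,-]
e3 deliver 1→0: ·
e4 deliver 0→3: 3[part,t=1,-]
e5 deliver 3→0: ·
e6 deliver 0→2: 2[part,t=1,-]
e7 deliver 2→0: ·
e8 deliver 0→4: 4[part,t=1,-]
e9 deliver 4→0: 0[coor,t=1,w]
e10 deliver 0→1: 1[part,t=1,w]
e11 deliver 0→3: 3[part,t=1,w]
e12 timeout(0): 0[coor,t=2,w]
e13 deliver 0→4: 4[part,t=1,w]
e14 deliver 4→0: ·
e15 deliver 0→2: 2[part,t=1,w]
e16 deliver 2→0: ·
e17 deliver 0→3: 3[part,t=2,w]
e18 deliver 3→0: ·
e19 deliver 3→2: ·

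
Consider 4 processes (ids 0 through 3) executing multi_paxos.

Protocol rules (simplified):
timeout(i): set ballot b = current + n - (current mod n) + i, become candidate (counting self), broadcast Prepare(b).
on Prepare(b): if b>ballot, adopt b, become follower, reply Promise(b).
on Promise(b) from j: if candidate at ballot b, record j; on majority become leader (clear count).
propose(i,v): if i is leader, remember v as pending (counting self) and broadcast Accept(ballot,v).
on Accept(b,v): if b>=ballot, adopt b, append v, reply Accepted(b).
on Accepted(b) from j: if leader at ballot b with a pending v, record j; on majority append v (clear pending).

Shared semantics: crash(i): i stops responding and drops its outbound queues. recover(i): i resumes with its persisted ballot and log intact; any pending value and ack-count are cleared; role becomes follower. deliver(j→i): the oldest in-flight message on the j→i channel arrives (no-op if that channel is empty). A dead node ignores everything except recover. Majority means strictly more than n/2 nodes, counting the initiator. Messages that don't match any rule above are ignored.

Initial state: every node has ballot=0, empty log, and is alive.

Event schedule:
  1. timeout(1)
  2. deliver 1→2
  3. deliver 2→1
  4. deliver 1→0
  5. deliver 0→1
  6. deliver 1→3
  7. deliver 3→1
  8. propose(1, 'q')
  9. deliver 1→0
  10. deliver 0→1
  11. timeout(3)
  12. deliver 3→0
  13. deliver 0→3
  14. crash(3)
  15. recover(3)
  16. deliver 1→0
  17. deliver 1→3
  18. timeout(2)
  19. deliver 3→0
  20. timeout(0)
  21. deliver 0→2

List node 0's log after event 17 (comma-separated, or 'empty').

after 1 — timeout(1): n1:cand/b5/[-]
after 2 — deliver 1→2: n2:foll/b5/[-]
after 3 — deliver 2→1: ·
after 4 — deliver 1→0: n0:foll/b5/[-]
after 5 — deliver 0→1: n1:lead/b5/[-]
after 6 — deliver 1→3: n3:foll/b5/[-]
after 7 — deliver 3→1: ·
after 8 — propose(1,'q'): ·
after 9 — deliver 1→0: n0:foll/b5/[q]
after 10 — deliver 0→1: ·
after 11 — timeout(3): n3:cand/b11/[-]
after 12 — deliver 3→0: n0:foll/b11/[q]
after 13 — deliver 0→3: ·
after 14 — crash(3): n3:✗cand/b11/[-]
after 15 — recover(3): n3:foll/b11/[-]
after 16 — deliver 1→0: ·
after 17 — deliver 1→3: ·

q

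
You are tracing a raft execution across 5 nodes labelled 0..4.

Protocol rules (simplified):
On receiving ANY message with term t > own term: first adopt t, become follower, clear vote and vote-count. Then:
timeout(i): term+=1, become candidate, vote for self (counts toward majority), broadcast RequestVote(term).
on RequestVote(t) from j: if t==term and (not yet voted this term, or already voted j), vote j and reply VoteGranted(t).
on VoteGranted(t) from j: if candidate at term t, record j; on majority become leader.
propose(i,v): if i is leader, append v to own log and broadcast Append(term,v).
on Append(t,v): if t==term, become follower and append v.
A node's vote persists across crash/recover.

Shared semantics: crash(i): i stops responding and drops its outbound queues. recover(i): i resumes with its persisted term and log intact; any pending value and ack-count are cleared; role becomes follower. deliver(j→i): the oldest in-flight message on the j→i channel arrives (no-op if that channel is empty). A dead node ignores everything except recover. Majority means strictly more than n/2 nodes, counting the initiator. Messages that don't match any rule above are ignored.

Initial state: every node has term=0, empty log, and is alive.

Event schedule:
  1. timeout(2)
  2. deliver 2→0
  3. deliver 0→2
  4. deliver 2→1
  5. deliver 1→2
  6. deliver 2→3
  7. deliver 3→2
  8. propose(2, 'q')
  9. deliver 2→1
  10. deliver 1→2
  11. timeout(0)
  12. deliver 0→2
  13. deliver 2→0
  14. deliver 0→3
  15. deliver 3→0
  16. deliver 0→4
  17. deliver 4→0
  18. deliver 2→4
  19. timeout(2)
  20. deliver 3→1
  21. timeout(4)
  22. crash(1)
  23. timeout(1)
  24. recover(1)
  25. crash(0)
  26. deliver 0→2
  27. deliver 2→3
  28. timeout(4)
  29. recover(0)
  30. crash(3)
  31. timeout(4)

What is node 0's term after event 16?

1. timeout(2):  <2:cand t1 ->
2. deliver 2→0:  <0:foll t1 ->
3. deliver 0→2:  nop
4. deliver 2→1:  <1:foll t1 ->
5. deliver 1→2:  <2:lead t1 ->
6. deliver 2→3:  <3:foll t1 ->
7. deliver 3→2:  nop
8. propose(2,'q'):  <2:lead t1 q>
9. deliver 2→1:  <1:foll t1 q>
10. deliver 1→2:  nop
11. timeout(0):  <0:cand t2 ->
12. deliver 0→2:  <2:foll t2 q>
13. deliver 2→0:  nop
14. deliver 0→3:  <3:foll t2 ->
15. deliver 3→0:  nop
16. deliver 0→4:  <4:foll t2 ->

2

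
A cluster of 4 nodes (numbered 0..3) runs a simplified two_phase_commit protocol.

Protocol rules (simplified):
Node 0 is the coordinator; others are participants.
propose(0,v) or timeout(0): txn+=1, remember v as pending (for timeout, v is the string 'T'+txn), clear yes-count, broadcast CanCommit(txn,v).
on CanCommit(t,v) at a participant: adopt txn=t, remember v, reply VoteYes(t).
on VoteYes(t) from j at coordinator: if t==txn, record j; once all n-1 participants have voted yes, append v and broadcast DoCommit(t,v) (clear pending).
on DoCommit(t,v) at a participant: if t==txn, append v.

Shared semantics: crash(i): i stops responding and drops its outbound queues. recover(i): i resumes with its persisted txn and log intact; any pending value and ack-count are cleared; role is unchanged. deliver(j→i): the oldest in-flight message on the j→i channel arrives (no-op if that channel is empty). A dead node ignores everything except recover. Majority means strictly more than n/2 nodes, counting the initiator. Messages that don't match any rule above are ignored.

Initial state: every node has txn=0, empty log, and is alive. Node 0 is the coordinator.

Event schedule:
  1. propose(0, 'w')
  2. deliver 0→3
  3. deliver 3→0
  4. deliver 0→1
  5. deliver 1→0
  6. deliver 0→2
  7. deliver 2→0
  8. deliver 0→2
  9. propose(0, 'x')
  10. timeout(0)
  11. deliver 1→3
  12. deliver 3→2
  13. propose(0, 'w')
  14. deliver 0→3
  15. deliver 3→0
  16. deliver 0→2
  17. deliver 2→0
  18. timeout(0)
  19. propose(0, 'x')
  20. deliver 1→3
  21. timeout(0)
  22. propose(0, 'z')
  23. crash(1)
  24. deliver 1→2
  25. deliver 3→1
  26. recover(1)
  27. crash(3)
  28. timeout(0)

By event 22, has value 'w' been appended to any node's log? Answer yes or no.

yes

e1 propose(0,'w'): 0[coor,t=1,-]
e2 deliver 0→3: 3[part,t=1,-]
e3 deliver 3→0: ·
e4 deliver 0→1: 1[part,t=1,-]
e5 deliver 1→0: ·
e6 deliver 0→2: 2[part,t=1,-]
e7 deliver 2→0: 0[coor,t=1,w]
e8 deliver 0→2: 2[part,t=1,w]
e9 propose(0,'x'): 0[coor,t=2,w]
e10 timeout(0): 0[coor,t=3,w]
e11 deliver 1→3: ·
e12 deliver 3→2: ·
e13 propose(0,'w'): 0[coor,t=4,w]
e14 deliver 0→3: 3[part,t=1,w]
e15 deliver 3→0: ·
e16 deliver 0→2: 2[part,t=2,w]
e17 deliver 2→0: ·
e18 timeout(0): 0[coor,t=5,w]
e19 propose(0,'x'): 0[coor,t=6,w]
e20 deliver 1→3: ·
e21 timeout(0): 0[coor,t=7,w]
e22 propose(0,'z'): 0[coor,t=8,w]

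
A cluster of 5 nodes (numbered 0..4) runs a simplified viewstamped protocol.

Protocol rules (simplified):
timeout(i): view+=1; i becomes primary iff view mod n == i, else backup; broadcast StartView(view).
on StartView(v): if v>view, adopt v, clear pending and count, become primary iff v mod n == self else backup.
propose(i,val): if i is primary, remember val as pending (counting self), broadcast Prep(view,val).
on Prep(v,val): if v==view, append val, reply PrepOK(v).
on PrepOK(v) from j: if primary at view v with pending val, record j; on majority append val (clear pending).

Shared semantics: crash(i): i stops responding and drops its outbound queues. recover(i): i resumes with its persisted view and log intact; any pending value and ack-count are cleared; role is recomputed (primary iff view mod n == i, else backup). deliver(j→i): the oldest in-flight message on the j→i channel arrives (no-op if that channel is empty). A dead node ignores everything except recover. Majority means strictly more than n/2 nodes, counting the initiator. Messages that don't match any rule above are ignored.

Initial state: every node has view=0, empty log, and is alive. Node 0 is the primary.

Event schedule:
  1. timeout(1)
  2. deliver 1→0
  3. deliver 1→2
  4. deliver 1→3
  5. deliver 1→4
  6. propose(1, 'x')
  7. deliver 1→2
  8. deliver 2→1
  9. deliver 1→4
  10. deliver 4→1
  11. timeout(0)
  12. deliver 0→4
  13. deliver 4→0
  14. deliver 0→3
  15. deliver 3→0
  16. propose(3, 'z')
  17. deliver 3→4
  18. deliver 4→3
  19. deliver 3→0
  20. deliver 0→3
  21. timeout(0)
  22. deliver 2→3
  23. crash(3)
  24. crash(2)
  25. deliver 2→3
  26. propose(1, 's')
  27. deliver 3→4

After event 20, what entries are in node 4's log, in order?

e1 timeout(1): 1[prim,v=1,-]
e2 deliver 1→0: 0[back,v=1,-]
e3 deliver 1→2: 2[back,v=1,-]
e4 deliver 1→3: 3[back,v=1,-]
e5 deliver 1→4: 4[back,v=1,-]
e6 propose(1,'x'): ·
e7 deliver 1→2: 2[back,v=1,x]
e8 deliver 2→1: ·
e9 deliver 1→4: 4[back,v=1,x]
e10 deliver 4→1: 1[prim,v=1,x]
e11 timeout(0): 0[back,v=2,-]
e12 deliver 0→4: 4[back,v=2,x]
e13 deliver 4→0: ·
e14 deliver 0→3: 3[back,v=2,-]
e15 deliver 3→0: ·
e16 propose(3,'z'): ·
e17 deliver 3→4: ·
e18 deliver 4→3: ·
e19 deliver 3→0: ·
e20 deliver 0→3: ·

x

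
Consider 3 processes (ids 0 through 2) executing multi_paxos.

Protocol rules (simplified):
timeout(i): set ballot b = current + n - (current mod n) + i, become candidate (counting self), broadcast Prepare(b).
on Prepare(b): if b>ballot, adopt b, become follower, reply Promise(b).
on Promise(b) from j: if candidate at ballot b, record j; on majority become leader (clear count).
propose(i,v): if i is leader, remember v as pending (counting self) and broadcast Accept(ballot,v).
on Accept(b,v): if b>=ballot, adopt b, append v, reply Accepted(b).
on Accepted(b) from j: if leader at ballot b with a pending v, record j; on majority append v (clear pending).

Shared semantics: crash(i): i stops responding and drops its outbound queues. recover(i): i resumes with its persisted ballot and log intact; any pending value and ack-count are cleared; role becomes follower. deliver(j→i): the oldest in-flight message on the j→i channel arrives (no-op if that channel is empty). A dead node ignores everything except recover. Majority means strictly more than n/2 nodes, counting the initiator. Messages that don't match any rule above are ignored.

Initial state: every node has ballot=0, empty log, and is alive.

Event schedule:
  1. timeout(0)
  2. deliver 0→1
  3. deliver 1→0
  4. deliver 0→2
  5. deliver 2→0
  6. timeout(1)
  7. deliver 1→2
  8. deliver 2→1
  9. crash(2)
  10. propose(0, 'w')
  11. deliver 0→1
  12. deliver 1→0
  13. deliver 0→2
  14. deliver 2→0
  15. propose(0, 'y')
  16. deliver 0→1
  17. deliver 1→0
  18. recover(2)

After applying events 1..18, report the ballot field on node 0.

7

after 1 — timeout(0): n0:cand/b3/[-]
after 2 — deliver 0→1: n1:foll/b3/[-]
after 3 — deliver 1→0: n0:lead/b3/[-]
after 4 — deliver 0→2: n2:foll/b3/[-]
after 5 — deliver 2→0: ·
after 6 — timeout(1): n1:cand/b7/[-]
after 7 — deliver 1→2: n2:foll/b7/[-]
after 8 — deliver 2→1: n1:lead/b7/[-]
after 9 — crash(2): n2:✗foll/b7/[-]
after 10 — propose(0,'w'): ·
after 11 — deliver 0→1: ·
after 12 — deliver 1→0: n0:foll/b7/[-]
after 13 — deliver 0→2: ·
after 14 — deliver 2→0: ·
after 15 — propose(0,'y'): ·
after 16 — deliver 0→1: ·
after 17 — deliver 1→0: ·
after 18 — recover(2): n2:foll/b7/[-]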